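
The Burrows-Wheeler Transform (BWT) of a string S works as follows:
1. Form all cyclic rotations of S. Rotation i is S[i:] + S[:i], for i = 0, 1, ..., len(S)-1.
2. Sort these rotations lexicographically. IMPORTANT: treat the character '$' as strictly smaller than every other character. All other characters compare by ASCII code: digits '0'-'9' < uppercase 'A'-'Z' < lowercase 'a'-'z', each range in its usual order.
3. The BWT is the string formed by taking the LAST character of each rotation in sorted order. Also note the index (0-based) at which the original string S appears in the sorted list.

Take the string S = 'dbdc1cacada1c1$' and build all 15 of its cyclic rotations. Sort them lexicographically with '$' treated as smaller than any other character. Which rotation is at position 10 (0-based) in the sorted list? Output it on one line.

Answer: cacada1c1$dbdc1

Derivation:
All 15 rotations (rotation i = S[i:]+S[:i]):
  rot[0] = dbdc1cacada1c1$
  rot[1] = bdc1cacada1c1$d
  rot[2] = dc1cacada1c1$db
  rot[3] = c1cacada1c1$dbd
  rot[4] = 1cacada1c1$dbdc
  rot[5] = cacada1c1$dbdc1
  rot[6] = acada1c1$dbdc1c
  rot[7] = cada1c1$dbdc1ca
  rot[8] = ada1c1$dbdc1cac
  rot[9] = da1c1$dbdc1caca
  rot[10] = a1c1$dbdc1cacad
  rot[11] = 1c1$dbdc1cacada
  rot[12] = c1$dbdc1cacada1
  rot[13] = 1$dbdc1cacada1c
  rot[14] = $dbdc1cacada1c1
Sorted (with $ < everything):
  sorted[0] = $dbdc1cacada1c1
  sorted[1] = 1$dbdc1cacada1c
  sorted[2] = 1c1$dbdc1cacada
  sorted[3] = 1cacada1c1$dbdc
  sorted[4] = a1c1$dbdc1cacad
  sorted[5] = acada1c1$dbdc1c
  sorted[6] = ada1c1$dbdc1cac
  sorted[7] = bdc1cacada1c1$d
  sorted[8] = c1$dbdc1cacada1
  sorted[9] = c1cacada1c1$dbd
  sorted[10] = cacada1c1$dbdc1
  sorted[11] = cada1c1$dbdc1ca
  sorted[12] = da1c1$dbdc1caca
  sorted[13] = dbdc1cacada1c1$
  sorted[14] = dc1cacada1c1$db
sorted[10] = cacada1c1$dbdc1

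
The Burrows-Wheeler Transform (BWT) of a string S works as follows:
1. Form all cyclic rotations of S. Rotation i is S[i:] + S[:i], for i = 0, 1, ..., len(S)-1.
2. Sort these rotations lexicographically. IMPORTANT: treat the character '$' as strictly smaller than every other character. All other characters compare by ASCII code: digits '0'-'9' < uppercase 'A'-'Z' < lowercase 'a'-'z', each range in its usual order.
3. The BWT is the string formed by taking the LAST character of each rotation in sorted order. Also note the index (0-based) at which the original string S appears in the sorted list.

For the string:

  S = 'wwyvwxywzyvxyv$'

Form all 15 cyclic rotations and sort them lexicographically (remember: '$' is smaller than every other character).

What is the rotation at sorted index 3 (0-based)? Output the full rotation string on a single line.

Answer: vxyv$wwyvwxywzy

Derivation:
All 15 rotations (rotation i = S[i:]+S[:i]):
  rot[0] = wwyvwxywzyvxyv$
  rot[1] = wyvwxywzyvxyv$w
  rot[2] = yvwxywzyvxyv$ww
  rot[3] = vwxywzyvxyv$wwy
  rot[4] = wxywzyvxyv$wwyv
  rot[5] = xywzyvxyv$wwyvw
  rot[6] = ywzyvxyv$wwyvwx
  rot[7] = wzyvxyv$wwyvwxy
  rot[8] = zyvxyv$wwyvwxyw
  rot[9] = yvxyv$wwyvwxywz
  rot[10] = vxyv$wwyvwxywzy
  rot[11] = xyv$wwyvwxywzyv
  rot[12] = yv$wwyvwxywzyvx
  rot[13] = v$wwyvwxywzyvxy
  rot[14] = $wwyvwxywzyvxyv
Sorted (with $ < everything):
  sorted[0] = $wwyvwxywzyvxyv
  sorted[1] = v$wwyvwxywzyvxy
  sorted[2] = vwxywzyvxyv$wwy
  sorted[3] = vxyv$wwyvwxywzy
  sorted[4] = wwyvwxywzyvxyv$
  sorted[5] = wxywzyvxyv$wwyv
  sorted[6] = wyvwxywzyvxyv$w
  sorted[7] = wzyvxyv$wwyvwxy
  sorted[8] = xyv$wwyvwxywzyv
  sorted[9] = xywzyvxyv$wwyvw
  sorted[10] = yv$wwyvwxywzyvx
  sorted[11] = yvwxywzyvxyv$ww
  sorted[12] = yvxyv$wwyvwxywz
  sorted[13] = ywzyvxyv$wwyvwx
  sorted[14] = zyvxyv$wwyvwxyw
sorted[3] = vxyv$wwyvwxywzy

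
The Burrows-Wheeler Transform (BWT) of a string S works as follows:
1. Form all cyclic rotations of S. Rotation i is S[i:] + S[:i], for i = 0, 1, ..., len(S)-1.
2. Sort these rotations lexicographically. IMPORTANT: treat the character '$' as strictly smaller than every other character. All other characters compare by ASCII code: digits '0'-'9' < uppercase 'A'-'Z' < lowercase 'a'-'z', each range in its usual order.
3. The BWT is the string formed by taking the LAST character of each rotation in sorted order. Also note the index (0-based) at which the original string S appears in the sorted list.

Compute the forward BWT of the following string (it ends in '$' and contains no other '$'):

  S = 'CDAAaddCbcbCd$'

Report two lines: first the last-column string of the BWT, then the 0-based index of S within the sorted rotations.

All 14 rotations (rotation i = S[i:]+S[:i]):
  rot[0] = CDAAaddCbcbCd$
  rot[1] = DAAaddCbcbCd$C
  rot[2] = AAaddCbcbCd$CD
  rot[3] = AaddCbcbCd$CDA
  rot[4] = addCbcbCd$CDAA
  rot[5] = ddCbcbCd$CDAAa
  rot[6] = dCbcbCd$CDAAad
  rot[7] = CbcbCd$CDAAadd
  rot[8] = bcbCd$CDAAaddC
  rot[9] = cbCd$CDAAaddCb
  rot[10] = bCd$CDAAaddCbc
  rot[11] = Cd$CDAAaddCbcb
  rot[12] = d$CDAAaddCbcbC
  rot[13] = $CDAAaddCbcbCd
Sorted (with $ < everything):
  sorted[0] = $CDAAaddCbcbCd  (last char: 'd')
  sorted[1] = AAaddCbcbCd$CD  (last char: 'D')
  sorted[2] = AaddCbcbCd$CDA  (last char: 'A')
  sorted[3] = CDAAaddCbcbCd$  (last char: '$')
  sorted[4] = CbcbCd$CDAAadd  (last char: 'd')
  sorted[5] = Cd$CDAAaddCbcb  (last char: 'b')
  sorted[6] = DAAaddCbcbCd$C  (last char: 'C')
  sorted[7] = addCbcbCd$CDAA  (last char: 'A')
  sorted[8] = bCd$CDAAaddCbc  (last char: 'c')
  sorted[9] = bcbCd$CDAAaddC  (last char: 'C')
  sorted[10] = cbCd$CDAAaddCb  (last char: 'b')
  sorted[11] = d$CDAAaddCbcbC  (last char: 'C')
  sorted[12] = dCbcbCd$CDAAad  (last char: 'd')
  sorted[13] = ddCbcbCd$CDAAa  (last char: 'a')
Last column: dDA$dbCAcCbCda
Original string S is at sorted index 3

Answer: dDA$dbCAcCbCda
3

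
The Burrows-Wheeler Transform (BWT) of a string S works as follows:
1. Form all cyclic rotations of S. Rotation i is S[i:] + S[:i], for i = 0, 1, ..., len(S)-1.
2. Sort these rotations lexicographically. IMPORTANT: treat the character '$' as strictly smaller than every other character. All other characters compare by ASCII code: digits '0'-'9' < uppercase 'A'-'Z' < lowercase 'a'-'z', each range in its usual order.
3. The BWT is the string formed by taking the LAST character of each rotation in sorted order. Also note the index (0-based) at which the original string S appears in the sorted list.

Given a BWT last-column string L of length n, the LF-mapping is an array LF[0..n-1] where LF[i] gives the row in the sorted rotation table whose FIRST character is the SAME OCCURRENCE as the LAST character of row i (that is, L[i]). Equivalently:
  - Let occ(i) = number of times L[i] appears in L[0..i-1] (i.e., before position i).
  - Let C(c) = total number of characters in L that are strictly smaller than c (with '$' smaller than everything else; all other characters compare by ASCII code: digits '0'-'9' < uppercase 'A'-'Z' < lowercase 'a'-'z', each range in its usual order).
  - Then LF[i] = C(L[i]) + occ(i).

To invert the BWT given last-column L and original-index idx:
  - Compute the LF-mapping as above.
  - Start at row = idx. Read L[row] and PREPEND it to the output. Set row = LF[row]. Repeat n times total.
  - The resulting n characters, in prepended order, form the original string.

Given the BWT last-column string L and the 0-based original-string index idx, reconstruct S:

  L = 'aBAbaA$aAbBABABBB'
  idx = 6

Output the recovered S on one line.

Answer: BAAAaABbBaBBbABa$

Derivation:
LF mapping: 12 6 1 15 13 2 0 14 3 16 7 4 8 5 9 10 11
Walk LF starting at row 6, prepending L[row]:
  step 1: row=6, L[6]='$', prepend. Next row=LF[6]=0
  step 2: row=0, L[0]='a', prepend. Next row=LF[0]=12
  step 3: row=12, L[12]='B', prepend. Next row=LF[12]=8
  step 4: row=8, L[8]='A', prepend. Next row=LF[8]=3
  step 5: row=3, L[3]='b', prepend. Next row=LF[3]=15
  step 6: row=15, L[15]='B', prepend. Next row=LF[15]=10
  step 7: row=10, L[10]='B', prepend. Next row=LF[10]=7
  step 8: row=7, L[7]='a', prepend. Next row=LF[7]=14
  step 9: row=14, L[14]='B', prepend. Next row=LF[14]=9
  step 10: row=9, L[9]='b', prepend. Next row=LF[9]=16
  step 11: row=16, L[16]='B', prepend. Next row=LF[16]=11
  step 12: row=11, L[11]='A', prepend. Next row=LF[11]=4
  step 13: row=4, L[4]='a', prepend. Next row=LF[4]=13
  step 14: row=13, L[13]='A', prepend. Next row=LF[13]=5
  step 15: row=5, L[5]='A', prepend. Next row=LF[5]=2
  step 16: row=2, L[2]='A', prepend. Next row=LF[2]=1
  step 17: row=1, L[1]='B', prepend. Next row=LF[1]=6
Reversed output: BAAAaABbBaBBbABa$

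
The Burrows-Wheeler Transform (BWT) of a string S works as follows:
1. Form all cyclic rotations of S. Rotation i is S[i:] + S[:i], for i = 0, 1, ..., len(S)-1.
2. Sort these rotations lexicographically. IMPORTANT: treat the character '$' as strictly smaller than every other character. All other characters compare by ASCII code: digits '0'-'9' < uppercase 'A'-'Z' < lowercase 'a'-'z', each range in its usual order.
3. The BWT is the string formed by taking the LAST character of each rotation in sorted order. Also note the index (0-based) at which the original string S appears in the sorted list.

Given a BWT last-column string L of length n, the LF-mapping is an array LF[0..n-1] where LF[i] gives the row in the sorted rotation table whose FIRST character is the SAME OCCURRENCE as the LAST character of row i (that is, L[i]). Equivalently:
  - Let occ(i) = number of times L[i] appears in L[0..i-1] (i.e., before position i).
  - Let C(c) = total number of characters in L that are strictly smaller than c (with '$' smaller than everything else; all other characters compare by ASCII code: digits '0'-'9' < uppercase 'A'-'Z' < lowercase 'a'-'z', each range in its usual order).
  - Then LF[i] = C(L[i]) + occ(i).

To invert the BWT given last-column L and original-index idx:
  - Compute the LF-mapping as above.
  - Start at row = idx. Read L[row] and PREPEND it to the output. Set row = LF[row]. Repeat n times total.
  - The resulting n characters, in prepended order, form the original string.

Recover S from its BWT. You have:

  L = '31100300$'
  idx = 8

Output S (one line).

LF mapping: 7 5 6 1 2 8 3 4 0
Walk LF starting at row 8, prepending L[row]:
  step 1: row=8, L[8]='$', prepend. Next row=LF[8]=0
  step 2: row=0, L[0]='3', prepend. Next row=LF[0]=7
  step 3: row=7, L[7]='0', prepend. Next row=LF[7]=4
  step 4: row=4, L[4]='0', prepend. Next row=LF[4]=2
  step 5: row=2, L[2]='1', prepend. Next row=LF[2]=6
  step 6: row=6, L[6]='0', prepend. Next row=LF[6]=3
  step 7: row=3, L[3]='0', prepend. Next row=LF[3]=1
  step 8: row=1, L[1]='1', prepend. Next row=LF[1]=5
  step 9: row=5, L[5]='3', prepend. Next row=LF[5]=8
Reversed output: 31001003$

Answer: 31001003$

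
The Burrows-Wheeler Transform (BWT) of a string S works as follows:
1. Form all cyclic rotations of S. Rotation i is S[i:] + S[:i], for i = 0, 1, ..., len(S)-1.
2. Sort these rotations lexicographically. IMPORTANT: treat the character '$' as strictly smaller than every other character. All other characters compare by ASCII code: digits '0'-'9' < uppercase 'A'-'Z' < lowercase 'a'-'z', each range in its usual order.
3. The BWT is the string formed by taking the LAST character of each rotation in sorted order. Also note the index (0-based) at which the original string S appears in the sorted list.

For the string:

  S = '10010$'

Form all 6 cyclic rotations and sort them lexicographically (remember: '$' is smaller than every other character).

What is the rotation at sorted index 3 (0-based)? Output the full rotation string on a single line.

Answer: 010$10

Derivation:
All 6 rotations (rotation i = S[i:]+S[:i]):
  rot[0] = 10010$
  rot[1] = 0010$1
  rot[2] = 010$10
  rot[3] = 10$100
  rot[4] = 0$1001
  rot[5] = $10010
Sorted (with $ < everything):
  sorted[0] = $10010
  sorted[1] = 0$1001
  sorted[2] = 0010$1
  sorted[3] = 010$10
  sorted[4] = 10$100
  sorted[5] = 10010$
sorted[3] = 010$10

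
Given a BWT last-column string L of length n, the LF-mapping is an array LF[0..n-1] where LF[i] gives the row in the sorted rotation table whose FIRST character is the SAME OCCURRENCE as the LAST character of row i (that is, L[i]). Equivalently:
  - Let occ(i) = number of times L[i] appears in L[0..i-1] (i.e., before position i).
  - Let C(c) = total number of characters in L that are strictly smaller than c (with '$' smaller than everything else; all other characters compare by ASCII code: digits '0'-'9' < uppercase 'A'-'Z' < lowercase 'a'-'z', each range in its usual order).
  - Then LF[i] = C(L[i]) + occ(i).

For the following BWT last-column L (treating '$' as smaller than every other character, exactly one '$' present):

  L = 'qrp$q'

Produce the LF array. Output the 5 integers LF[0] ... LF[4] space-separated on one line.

Answer: 2 4 1 0 3

Derivation:
Char counts: '$':1, 'p':1, 'q':2, 'r':1
C (first-col start): C('$')=0, C('p')=1, C('q')=2, C('r')=4
L[0]='q': occ=0, LF[0]=C('q')+0=2+0=2
L[1]='r': occ=0, LF[1]=C('r')+0=4+0=4
L[2]='p': occ=0, LF[2]=C('p')+0=1+0=1
L[3]='$': occ=0, LF[3]=C('$')+0=0+0=0
L[4]='q': occ=1, LF[4]=C('q')+1=2+1=3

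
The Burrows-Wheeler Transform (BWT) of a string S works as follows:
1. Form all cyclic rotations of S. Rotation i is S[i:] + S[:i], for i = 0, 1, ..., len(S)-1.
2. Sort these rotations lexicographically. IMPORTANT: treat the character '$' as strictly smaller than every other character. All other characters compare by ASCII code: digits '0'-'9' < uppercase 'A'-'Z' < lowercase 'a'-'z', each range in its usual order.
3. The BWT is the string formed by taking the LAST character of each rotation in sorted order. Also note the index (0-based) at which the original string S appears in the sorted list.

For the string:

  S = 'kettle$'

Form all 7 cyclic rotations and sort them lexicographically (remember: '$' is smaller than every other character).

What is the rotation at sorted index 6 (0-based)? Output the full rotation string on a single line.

All 7 rotations (rotation i = S[i:]+S[:i]):
  rot[0] = kettle$
  rot[1] = ettle$k
  rot[2] = ttle$ke
  rot[3] = tle$ket
  rot[4] = le$kett
  rot[5] = e$kettl
  rot[6] = $kettle
Sorted (with $ < everything):
  sorted[0] = $kettle
  sorted[1] = e$kettl
  sorted[2] = ettle$k
  sorted[3] = kettle$
  sorted[4] = le$kett
  sorted[5] = tle$ket
  sorted[6] = ttle$ke
sorted[6] = ttle$ke

Answer: ttle$ke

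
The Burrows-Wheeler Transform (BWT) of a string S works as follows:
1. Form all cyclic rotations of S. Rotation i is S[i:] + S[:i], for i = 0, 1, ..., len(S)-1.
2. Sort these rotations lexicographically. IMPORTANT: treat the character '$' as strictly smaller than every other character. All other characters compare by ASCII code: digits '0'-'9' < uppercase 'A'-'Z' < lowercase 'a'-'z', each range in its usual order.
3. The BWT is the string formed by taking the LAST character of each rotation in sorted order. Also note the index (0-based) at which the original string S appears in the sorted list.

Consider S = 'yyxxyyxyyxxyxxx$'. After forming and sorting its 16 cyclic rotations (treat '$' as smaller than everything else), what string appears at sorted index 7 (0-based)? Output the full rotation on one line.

Answer: xyyxxyxxx$yyxxyy

Derivation:
All 16 rotations (rotation i = S[i:]+S[:i]):
  rot[0] = yyxxyyxyyxxyxxx$
  rot[1] = yxxyyxyyxxyxxx$y
  rot[2] = xxyyxyyxxyxxx$yy
  rot[3] = xyyxyyxxyxxx$yyx
  rot[4] = yyxyyxxyxxx$yyxx
  rot[5] = yxyyxxyxxx$yyxxy
  rot[6] = xyyxxyxxx$yyxxyy
  rot[7] = yyxxyxxx$yyxxyyx
  rot[8] = yxxyxxx$yyxxyyxy
  rot[9] = xxyxxx$yyxxyyxyy
  rot[10] = xyxxx$yyxxyyxyyx
  rot[11] = yxxx$yyxxyyxyyxx
  rot[12] = xxx$yyxxyyxyyxxy
  rot[13] = xx$yyxxyyxyyxxyx
  rot[14] = x$yyxxyyxyyxxyxx
  rot[15] = $yyxxyyxyyxxyxxx
Sorted (with $ < everything):
  sorted[0] = $yyxxyyxyyxxyxxx
  sorted[1] = x$yyxxyyxyyxxyxx
  sorted[2] = xx$yyxxyyxyyxxyx
  sorted[3] = xxx$yyxxyyxyyxxy
  sorted[4] = xxyxxx$yyxxyyxyy
  sorted[5] = xxyyxyyxxyxxx$yy
  sorted[6] = xyxxx$yyxxyyxyyx
  sorted[7] = xyyxxyxxx$yyxxyy
  sorted[8] = xyyxyyxxyxxx$yyx
  sorted[9] = yxxx$yyxxyyxyyxx
  sorted[10] = yxxyxxx$yyxxyyxy
  sorted[11] = yxxyyxyyxxyxxx$y
  sorted[12] = yxyyxxyxxx$yyxxy
  sorted[13] = yyxxyxxx$yyxxyyx
  sorted[14] = yyxxyyxyyxxyxxx$
  sorted[15] = yyxyyxxyxxx$yyxx
sorted[7] = xyyxxyxxx$yyxxyy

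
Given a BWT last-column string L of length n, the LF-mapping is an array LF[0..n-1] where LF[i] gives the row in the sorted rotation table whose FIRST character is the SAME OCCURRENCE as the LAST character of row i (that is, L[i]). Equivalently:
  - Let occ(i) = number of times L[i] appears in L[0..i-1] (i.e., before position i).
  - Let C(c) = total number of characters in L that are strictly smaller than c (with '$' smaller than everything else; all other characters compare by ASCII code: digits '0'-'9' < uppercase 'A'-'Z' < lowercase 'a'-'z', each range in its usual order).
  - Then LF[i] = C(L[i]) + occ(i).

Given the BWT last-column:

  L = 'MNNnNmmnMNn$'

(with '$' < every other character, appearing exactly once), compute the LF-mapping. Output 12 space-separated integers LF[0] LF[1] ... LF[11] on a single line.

Answer: 1 3 4 9 5 7 8 10 2 6 11 0

Derivation:
Char counts: '$':1, 'M':2, 'N':4, 'm':2, 'n':3
C (first-col start): C('$')=0, C('M')=1, C('N')=3, C('m')=7, C('n')=9
L[0]='M': occ=0, LF[0]=C('M')+0=1+0=1
L[1]='N': occ=0, LF[1]=C('N')+0=3+0=3
L[2]='N': occ=1, LF[2]=C('N')+1=3+1=4
L[3]='n': occ=0, LF[3]=C('n')+0=9+0=9
L[4]='N': occ=2, LF[4]=C('N')+2=3+2=5
L[5]='m': occ=0, LF[5]=C('m')+0=7+0=7
L[6]='m': occ=1, LF[6]=C('m')+1=7+1=8
L[7]='n': occ=1, LF[7]=C('n')+1=9+1=10
L[8]='M': occ=1, LF[8]=C('M')+1=1+1=2
L[9]='N': occ=3, LF[9]=C('N')+3=3+3=6
L[10]='n': occ=2, LF[10]=C('n')+2=9+2=11
L[11]='$': occ=0, LF[11]=C('$')+0=0+0=0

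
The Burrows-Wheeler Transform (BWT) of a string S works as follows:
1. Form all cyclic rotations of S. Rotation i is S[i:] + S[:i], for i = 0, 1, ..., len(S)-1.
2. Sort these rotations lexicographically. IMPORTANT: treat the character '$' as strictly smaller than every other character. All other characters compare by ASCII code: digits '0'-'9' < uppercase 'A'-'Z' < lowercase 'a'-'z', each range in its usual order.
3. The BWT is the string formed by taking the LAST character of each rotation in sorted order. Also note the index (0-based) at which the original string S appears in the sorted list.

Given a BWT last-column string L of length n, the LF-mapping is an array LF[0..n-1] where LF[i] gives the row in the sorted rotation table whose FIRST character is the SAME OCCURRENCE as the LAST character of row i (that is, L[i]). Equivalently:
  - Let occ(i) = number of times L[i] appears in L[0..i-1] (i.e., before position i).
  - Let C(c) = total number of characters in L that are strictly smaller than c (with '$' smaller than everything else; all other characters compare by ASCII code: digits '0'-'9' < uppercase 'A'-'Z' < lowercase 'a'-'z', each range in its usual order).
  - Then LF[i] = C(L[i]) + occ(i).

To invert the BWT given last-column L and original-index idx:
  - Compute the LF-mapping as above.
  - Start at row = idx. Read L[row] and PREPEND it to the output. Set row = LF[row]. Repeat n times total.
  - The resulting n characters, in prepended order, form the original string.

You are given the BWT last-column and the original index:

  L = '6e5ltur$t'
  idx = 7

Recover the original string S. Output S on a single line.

Answer: turtle56$

Derivation:
LF mapping: 2 3 1 4 6 8 5 0 7
Walk LF starting at row 7, prepending L[row]:
  step 1: row=7, L[7]='$', prepend. Next row=LF[7]=0
  step 2: row=0, L[0]='6', prepend. Next row=LF[0]=2
  step 3: row=2, L[2]='5', prepend. Next row=LF[2]=1
  step 4: row=1, L[1]='e', prepend. Next row=LF[1]=3
  step 5: row=3, L[3]='l', prepend. Next row=LF[3]=4
  step 6: row=4, L[4]='t', prepend. Next row=LF[4]=6
  step 7: row=6, L[6]='r', prepend. Next row=LF[6]=5
  step 8: row=5, L[5]='u', prepend. Next row=LF[5]=8
  step 9: row=8, L[8]='t', prepend. Next row=LF[8]=7
Reversed output: turtle56$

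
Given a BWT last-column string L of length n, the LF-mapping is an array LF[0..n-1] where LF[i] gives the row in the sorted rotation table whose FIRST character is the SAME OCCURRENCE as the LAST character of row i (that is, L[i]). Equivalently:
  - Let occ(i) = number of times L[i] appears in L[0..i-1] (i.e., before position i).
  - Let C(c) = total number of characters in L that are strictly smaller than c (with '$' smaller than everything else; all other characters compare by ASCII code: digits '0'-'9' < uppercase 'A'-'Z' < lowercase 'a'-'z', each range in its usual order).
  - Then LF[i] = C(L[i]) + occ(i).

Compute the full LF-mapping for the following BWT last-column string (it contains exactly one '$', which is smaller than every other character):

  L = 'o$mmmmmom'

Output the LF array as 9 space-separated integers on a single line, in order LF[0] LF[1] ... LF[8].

Answer: 7 0 1 2 3 4 5 8 6

Derivation:
Char counts: '$':1, 'm':6, 'o':2
C (first-col start): C('$')=0, C('m')=1, C('o')=7
L[0]='o': occ=0, LF[0]=C('o')+0=7+0=7
L[1]='$': occ=0, LF[1]=C('$')+0=0+0=0
L[2]='m': occ=0, LF[2]=C('m')+0=1+0=1
L[3]='m': occ=1, LF[3]=C('m')+1=1+1=2
L[4]='m': occ=2, LF[4]=C('m')+2=1+2=3
L[5]='m': occ=3, LF[5]=C('m')+3=1+3=4
L[6]='m': occ=4, LF[6]=C('m')+4=1+4=5
L[7]='o': occ=1, LF[7]=C('o')+1=7+1=8
L[8]='m': occ=5, LF[8]=C('m')+5=1+5=6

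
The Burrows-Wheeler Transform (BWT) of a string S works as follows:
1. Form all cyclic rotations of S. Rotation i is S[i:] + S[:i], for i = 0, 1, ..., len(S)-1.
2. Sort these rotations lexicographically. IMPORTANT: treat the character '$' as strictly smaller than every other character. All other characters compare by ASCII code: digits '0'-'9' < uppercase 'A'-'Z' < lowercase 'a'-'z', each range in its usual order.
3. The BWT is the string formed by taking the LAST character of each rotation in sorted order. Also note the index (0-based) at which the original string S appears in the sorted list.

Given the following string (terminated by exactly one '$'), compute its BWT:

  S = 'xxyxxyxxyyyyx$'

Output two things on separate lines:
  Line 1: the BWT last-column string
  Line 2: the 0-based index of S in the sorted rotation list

Answer: xy$yyxxxyxxyyx
2

Derivation:
All 14 rotations (rotation i = S[i:]+S[:i]):
  rot[0] = xxyxxyxxyyyyx$
  rot[1] = xyxxyxxyyyyx$x
  rot[2] = yxxyxxyyyyx$xx
  rot[3] = xxyxxyyyyx$xxy
  rot[4] = xyxxyyyyx$xxyx
  rot[5] = yxxyyyyx$xxyxx
  rot[6] = xxyyyyx$xxyxxy
  rot[7] = xyyyyx$xxyxxyx
  rot[8] = yyyyx$xxyxxyxx
  rot[9] = yyyx$xxyxxyxxy
  rot[10] = yyx$xxyxxyxxyy
  rot[11] = yx$xxyxxyxxyyy
  rot[12] = x$xxyxxyxxyyyy
  rot[13] = $xxyxxyxxyyyyx
Sorted (with $ < everything):
  sorted[0] = $xxyxxyxxyyyyx  (last char: 'x')
  sorted[1] = x$xxyxxyxxyyyy  (last char: 'y')
  sorted[2] = xxyxxyxxyyyyx$  (last char: '$')
  sorted[3] = xxyxxyyyyx$xxy  (last char: 'y')
  sorted[4] = xxyyyyx$xxyxxy  (last char: 'y')
  sorted[5] = xyxxyxxyyyyx$x  (last char: 'x')
  sorted[6] = xyxxyyyyx$xxyx  (last char: 'x')
  sorted[7] = xyyyyx$xxyxxyx  (last char: 'x')
  sorted[8] = yx$xxyxxyxxyyy  (last char: 'y')
  sorted[9] = yxxyxxyyyyx$xx  (last char: 'x')
  sorted[10] = yxxyyyyx$xxyxx  (last char: 'x')
  sorted[11] = yyx$xxyxxyxxyy  (last char: 'y')
  sorted[12] = yyyx$xxyxxyxxy  (last char: 'y')
  sorted[13] = yyyyx$xxyxxyxx  (last char: 'x')
Last column: xy$yyxxxyxxyyx
Original string S is at sorted index 2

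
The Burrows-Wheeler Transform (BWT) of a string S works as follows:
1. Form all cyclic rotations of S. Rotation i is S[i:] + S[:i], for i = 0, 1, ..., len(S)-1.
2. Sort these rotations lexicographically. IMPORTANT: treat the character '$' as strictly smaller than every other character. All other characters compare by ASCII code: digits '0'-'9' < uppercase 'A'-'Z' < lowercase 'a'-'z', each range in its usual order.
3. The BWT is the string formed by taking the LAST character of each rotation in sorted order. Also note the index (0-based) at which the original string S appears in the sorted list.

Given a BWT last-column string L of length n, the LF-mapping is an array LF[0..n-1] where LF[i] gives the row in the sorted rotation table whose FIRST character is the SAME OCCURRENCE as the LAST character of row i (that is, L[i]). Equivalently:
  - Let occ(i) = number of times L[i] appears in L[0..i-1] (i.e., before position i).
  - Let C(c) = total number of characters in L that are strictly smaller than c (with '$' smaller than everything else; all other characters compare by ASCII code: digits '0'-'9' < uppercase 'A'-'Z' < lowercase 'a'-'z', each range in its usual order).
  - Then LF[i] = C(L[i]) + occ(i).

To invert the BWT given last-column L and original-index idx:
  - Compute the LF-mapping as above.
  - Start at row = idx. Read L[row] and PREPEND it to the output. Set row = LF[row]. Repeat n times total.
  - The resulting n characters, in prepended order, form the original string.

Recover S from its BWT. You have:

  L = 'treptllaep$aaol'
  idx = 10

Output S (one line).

Answer: parallelteapot$

Derivation:
LF mapping: 13 12 4 10 14 6 7 1 5 11 0 2 3 9 8
Walk LF starting at row 10, prepending L[row]:
  step 1: row=10, L[10]='$', prepend. Next row=LF[10]=0
  step 2: row=0, L[0]='t', prepend. Next row=LF[0]=13
  step 3: row=13, L[13]='o', prepend. Next row=LF[13]=9
  step 4: row=9, L[9]='p', prepend. Next row=LF[9]=11
  step 5: row=11, L[11]='a', prepend. Next row=LF[11]=2
  step 6: row=2, L[2]='e', prepend. Next row=LF[2]=4
  step 7: row=4, L[4]='t', prepend. Next row=LF[4]=14
  step 8: row=14, L[14]='l', prepend. Next row=LF[14]=8
  step 9: row=8, L[8]='e', prepend. Next row=LF[8]=5
  step 10: row=5, L[5]='l', prepend. Next row=LF[5]=6
  step 11: row=6, L[6]='l', prepend. Next row=LF[6]=7
  step 12: row=7, L[7]='a', prepend. Next row=LF[7]=1
  step 13: row=1, L[1]='r', prepend. Next row=LF[1]=12
  step 14: row=12, L[12]='a', prepend. Next row=LF[12]=3
  step 15: row=3, L[3]='p', prepend. Next row=LF[3]=10
Reversed output: parallelteapot$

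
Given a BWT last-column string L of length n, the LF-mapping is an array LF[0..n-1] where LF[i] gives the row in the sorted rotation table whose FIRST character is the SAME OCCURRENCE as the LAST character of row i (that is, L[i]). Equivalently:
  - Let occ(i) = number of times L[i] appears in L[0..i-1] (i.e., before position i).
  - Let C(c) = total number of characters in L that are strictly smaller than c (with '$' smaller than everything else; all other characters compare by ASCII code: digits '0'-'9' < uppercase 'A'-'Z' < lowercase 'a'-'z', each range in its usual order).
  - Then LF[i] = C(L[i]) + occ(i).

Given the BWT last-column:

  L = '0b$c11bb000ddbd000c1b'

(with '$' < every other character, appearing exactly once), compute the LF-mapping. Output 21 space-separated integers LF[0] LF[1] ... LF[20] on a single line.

Answer: 1 11 0 16 8 9 12 13 2 3 4 18 19 14 20 5 6 7 17 10 15

Derivation:
Char counts: '$':1, '0':7, '1':3, 'b':5, 'c':2, 'd':3
C (first-col start): C('$')=0, C('0')=1, C('1')=8, C('b')=11, C('c')=16, C('d')=18
L[0]='0': occ=0, LF[0]=C('0')+0=1+0=1
L[1]='b': occ=0, LF[1]=C('b')+0=11+0=11
L[2]='$': occ=0, LF[2]=C('$')+0=0+0=0
L[3]='c': occ=0, LF[3]=C('c')+0=16+0=16
L[4]='1': occ=0, LF[4]=C('1')+0=8+0=8
L[5]='1': occ=1, LF[5]=C('1')+1=8+1=9
L[6]='b': occ=1, LF[6]=C('b')+1=11+1=12
L[7]='b': occ=2, LF[7]=C('b')+2=11+2=13
L[8]='0': occ=1, LF[8]=C('0')+1=1+1=2
L[9]='0': occ=2, LF[9]=C('0')+2=1+2=3
L[10]='0': occ=3, LF[10]=C('0')+3=1+3=4
L[11]='d': occ=0, LF[11]=C('d')+0=18+0=18
L[12]='d': occ=1, LF[12]=C('d')+1=18+1=19
L[13]='b': occ=3, LF[13]=C('b')+3=11+3=14
L[14]='d': occ=2, LF[14]=C('d')+2=18+2=20
L[15]='0': occ=4, LF[15]=C('0')+4=1+4=5
L[16]='0': occ=5, LF[16]=C('0')+5=1+5=6
L[17]='0': occ=6, LF[17]=C('0')+6=1+6=7
L[18]='c': occ=1, LF[18]=C('c')+1=16+1=17
L[19]='1': occ=2, LF[19]=C('1')+2=8+2=10
L[20]='b': occ=4, LF[20]=C('b')+4=11+4=15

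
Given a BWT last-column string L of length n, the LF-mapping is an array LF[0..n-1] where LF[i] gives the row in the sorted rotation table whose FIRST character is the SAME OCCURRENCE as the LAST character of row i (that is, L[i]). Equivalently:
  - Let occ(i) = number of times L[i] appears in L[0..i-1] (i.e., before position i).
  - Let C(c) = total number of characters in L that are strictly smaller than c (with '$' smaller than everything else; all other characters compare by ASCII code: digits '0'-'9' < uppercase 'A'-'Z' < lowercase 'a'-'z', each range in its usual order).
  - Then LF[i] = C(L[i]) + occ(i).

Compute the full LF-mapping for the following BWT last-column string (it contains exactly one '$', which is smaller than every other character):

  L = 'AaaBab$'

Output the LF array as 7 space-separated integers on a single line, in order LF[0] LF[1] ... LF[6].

Char counts: '$':1, 'A':1, 'B':1, 'a':3, 'b':1
C (first-col start): C('$')=0, C('A')=1, C('B')=2, C('a')=3, C('b')=6
L[0]='A': occ=0, LF[0]=C('A')+0=1+0=1
L[1]='a': occ=0, LF[1]=C('a')+0=3+0=3
L[2]='a': occ=1, LF[2]=C('a')+1=3+1=4
L[3]='B': occ=0, LF[3]=C('B')+0=2+0=2
L[4]='a': occ=2, LF[4]=C('a')+2=3+2=5
L[5]='b': occ=0, LF[5]=C('b')+0=6+0=6
L[6]='$': occ=0, LF[6]=C('$')+0=0+0=0

Answer: 1 3 4 2 5 6 0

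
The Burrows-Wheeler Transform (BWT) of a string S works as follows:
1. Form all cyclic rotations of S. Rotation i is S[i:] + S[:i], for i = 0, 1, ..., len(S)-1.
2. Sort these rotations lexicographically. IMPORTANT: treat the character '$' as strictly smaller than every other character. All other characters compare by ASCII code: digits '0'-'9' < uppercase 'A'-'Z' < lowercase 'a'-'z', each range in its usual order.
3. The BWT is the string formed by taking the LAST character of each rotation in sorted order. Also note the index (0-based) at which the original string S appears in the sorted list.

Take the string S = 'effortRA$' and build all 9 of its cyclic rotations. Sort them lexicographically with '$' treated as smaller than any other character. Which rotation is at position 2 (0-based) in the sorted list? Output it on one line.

All 9 rotations (rotation i = S[i:]+S[:i]):
  rot[0] = effortRA$
  rot[1] = ffortRA$e
  rot[2] = fortRA$ef
  rot[3] = ortRA$eff
  rot[4] = rtRA$effo
  rot[5] = tRA$effor
  rot[6] = RA$effort
  rot[7] = A$effortR
  rot[8] = $effortRA
Sorted (with $ < everything):
  sorted[0] = $effortRA
  sorted[1] = A$effortR
  sorted[2] = RA$effort
  sorted[3] = effortRA$
  sorted[4] = ffortRA$e
  sorted[5] = fortRA$ef
  sorted[6] = ortRA$eff
  sorted[7] = rtRA$effo
  sorted[8] = tRA$effor
sorted[2] = RA$effort

Answer: RA$effort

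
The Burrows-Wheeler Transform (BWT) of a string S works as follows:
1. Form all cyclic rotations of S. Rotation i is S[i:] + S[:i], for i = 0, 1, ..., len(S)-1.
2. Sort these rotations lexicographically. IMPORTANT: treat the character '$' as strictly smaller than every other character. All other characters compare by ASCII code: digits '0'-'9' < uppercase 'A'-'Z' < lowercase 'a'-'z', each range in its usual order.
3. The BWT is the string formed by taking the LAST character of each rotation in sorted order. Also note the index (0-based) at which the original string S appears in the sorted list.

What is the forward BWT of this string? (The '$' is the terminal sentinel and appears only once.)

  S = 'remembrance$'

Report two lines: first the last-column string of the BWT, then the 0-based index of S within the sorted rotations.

Answer: ermncmreeab$
11

Derivation:
All 12 rotations (rotation i = S[i:]+S[:i]):
  rot[0] = remembrance$
  rot[1] = emembrance$r
  rot[2] = membrance$re
  rot[3] = embrance$rem
  rot[4] = mbrance$reme
  rot[5] = brance$remem
  rot[6] = rance$rememb
  rot[7] = ance$remembr
  rot[8] = nce$remembra
  rot[9] = ce$remembran
  rot[10] = e$remembranc
  rot[11] = $remembrance
Sorted (with $ < everything):
  sorted[0] = $remembrance  (last char: 'e')
  sorted[1] = ance$remembr  (last char: 'r')
  sorted[2] = brance$remem  (last char: 'm')
  sorted[3] = ce$remembran  (last char: 'n')
  sorted[4] = e$remembranc  (last char: 'c')
  sorted[5] = embrance$rem  (last char: 'm')
  sorted[6] = emembrance$r  (last char: 'r')
  sorted[7] = mbrance$reme  (last char: 'e')
  sorted[8] = membrance$re  (last char: 'e')
  sorted[9] = nce$remembra  (last char: 'a')
  sorted[10] = rance$rememb  (last char: 'b')
  sorted[11] = remembrance$  (last char: '$')
Last column: ermncmreeab$
Original string S is at sorted index 11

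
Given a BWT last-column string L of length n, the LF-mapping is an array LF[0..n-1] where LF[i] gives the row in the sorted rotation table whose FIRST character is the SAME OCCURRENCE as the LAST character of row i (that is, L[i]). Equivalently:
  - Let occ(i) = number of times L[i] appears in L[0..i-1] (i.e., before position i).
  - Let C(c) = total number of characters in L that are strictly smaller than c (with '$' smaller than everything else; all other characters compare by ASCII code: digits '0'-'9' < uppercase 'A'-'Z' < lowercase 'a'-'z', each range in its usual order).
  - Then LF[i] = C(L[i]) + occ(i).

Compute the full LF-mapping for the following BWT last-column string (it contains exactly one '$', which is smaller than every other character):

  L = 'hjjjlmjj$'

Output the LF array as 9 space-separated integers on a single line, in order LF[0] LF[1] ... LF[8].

Char counts: '$':1, 'h':1, 'j':5, 'l':1, 'm':1
C (first-col start): C('$')=0, C('h')=1, C('j')=2, C('l')=7, C('m')=8
L[0]='h': occ=0, LF[0]=C('h')+0=1+0=1
L[1]='j': occ=0, LF[1]=C('j')+0=2+0=2
L[2]='j': occ=1, LF[2]=C('j')+1=2+1=3
L[3]='j': occ=2, LF[3]=C('j')+2=2+2=4
L[4]='l': occ=0, LF[4]=C('l')+0=7+0=7
L[5]='m': occ=0, LF[5]=C('m')+0=8+0=8
L[6]='j': occ=3, LF[6]=C('j')+3=2+3=5
L[7]='j': occ=4, LF[7]=C('j')+4=2+4=6
L[8]='$': occ=0, LF[8]=C('$')+0=0+0=0

Answer: 1 2 3 4 7 8 5 6 0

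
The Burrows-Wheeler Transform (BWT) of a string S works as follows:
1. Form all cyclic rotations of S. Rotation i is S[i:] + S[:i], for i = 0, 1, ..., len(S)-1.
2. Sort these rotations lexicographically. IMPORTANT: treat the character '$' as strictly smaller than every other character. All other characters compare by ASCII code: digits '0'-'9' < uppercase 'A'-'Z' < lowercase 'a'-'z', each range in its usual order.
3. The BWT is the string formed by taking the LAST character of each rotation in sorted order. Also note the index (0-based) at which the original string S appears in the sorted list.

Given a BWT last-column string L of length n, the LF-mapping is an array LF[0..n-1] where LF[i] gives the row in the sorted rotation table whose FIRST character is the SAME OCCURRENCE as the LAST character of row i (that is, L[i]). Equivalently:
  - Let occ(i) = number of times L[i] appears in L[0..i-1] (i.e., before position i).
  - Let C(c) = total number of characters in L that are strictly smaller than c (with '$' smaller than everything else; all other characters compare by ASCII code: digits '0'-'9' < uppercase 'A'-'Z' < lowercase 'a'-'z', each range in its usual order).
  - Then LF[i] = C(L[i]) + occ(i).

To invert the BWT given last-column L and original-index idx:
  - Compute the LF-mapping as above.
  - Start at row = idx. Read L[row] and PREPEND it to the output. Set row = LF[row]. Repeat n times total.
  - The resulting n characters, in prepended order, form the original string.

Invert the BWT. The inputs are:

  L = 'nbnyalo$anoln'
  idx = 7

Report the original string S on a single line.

LF mapping: 6 3 7 12 1 4 10 0 2 8 11 5 9
Walk LF starting at row 7, prepending L[row]:
  step 1: row=7, L[7]='$', prepend. Next row=LF[7]=0
  step 2: row=0, L[0]='n', prepend. Next row=LF[0]=6
  step 3: row=6, L[6]='o', prepend. Next row=LF[6]=10
  step 4: row=10, L[10]='o', prepend. Next row=LF[10]=11
  step 5: row=11, L[11]='l', prepend. Next row=LF[11]=5
  step 6: row=5, L[5]='l', prepend. Next row=LF[5]=4
  step 7: row=4, L[4]='a', prepend. Next row=LF[4]=1
  step 8: row=1, L[1]='b', prepend. Next row=LF[1]=3
  step 9: row=3, L[3]='y', prepend. Next row=LF[3]=12
  step 10: row=12, L[12]='n', prepend. Next row=LF[12]=9
  step 11: row=9, L[9]='n', prepend. Next row=LF[9]=8
  step 12: row=8, L[8]='a', prepend. Next row=LF[8]=2
  step 13: row=2, L[2]='n', prepend. Next row=LF[2]=7
Reversed output: nannyballoon$

Answer: nannyballoon$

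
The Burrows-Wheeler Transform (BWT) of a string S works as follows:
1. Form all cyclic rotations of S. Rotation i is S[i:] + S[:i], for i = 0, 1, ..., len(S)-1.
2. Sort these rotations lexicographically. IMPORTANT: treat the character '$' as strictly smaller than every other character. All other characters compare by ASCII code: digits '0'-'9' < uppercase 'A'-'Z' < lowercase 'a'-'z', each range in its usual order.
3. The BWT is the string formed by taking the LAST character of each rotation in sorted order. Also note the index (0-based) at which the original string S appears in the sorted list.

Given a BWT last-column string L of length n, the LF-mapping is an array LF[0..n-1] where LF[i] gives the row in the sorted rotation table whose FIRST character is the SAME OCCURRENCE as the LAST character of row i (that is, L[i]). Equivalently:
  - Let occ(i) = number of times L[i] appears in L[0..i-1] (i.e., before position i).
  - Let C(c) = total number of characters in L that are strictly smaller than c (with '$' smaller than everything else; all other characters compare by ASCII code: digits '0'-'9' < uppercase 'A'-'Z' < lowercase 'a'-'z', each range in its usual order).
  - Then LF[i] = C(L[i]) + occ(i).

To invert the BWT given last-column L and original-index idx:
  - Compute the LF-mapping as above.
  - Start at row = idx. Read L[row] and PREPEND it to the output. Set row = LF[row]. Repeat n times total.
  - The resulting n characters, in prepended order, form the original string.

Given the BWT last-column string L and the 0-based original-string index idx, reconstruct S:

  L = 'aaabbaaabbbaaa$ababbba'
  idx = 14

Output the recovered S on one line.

Answer: baaaaababaabbbbbabaaa$

Derivation:
LF mapping: 1 2 3 13 14 4 5 6 15 16 17 7 8 9 0 10 18 11 19 20 21 12
Walk LF starting at row 14, prepending L[row]:
  step 1: row=14, L[14]='$', prepend. Next row=LF[14]=0
  step 2: row=0, L[0]='a', prepend. Next row=LF[0]=1
  step 3: row=1, L[1]='a', prepend. Next row=LF[1]=2
  step 4: row=2, L[2]='a', prepend. Next row=LF[2]=3
  step 5: row=3, L[3]='b', prepend. Next row=LF[3]=13
  step 6: row=13, L[13]='a', prepend. Next row=LF[13]=9
  step 7: row=9, L[9]='b', prepend. Next row=LF[9]=16
  step 8: row=16, L[16]='b', prepend. Next row=LF[16]=18
  step 9: row=18, L[18]='b', prepend. Next row=LF[18]=19
  step 10: row=19, L[19]='b', prepend. Next row=LF[19]=20
  step 11: row=20, L[20]='b', prepend. Next row=LF[20]=21
  step 12: row=21, L[21]='a', prepend. Next row=LF[21]=12
  step 13: row=12, L[12]='a', prepend. Next row=LF[12]=8
  step 14: row=8, L[8]='b', prepend. Next row=LF[8]=15
  step 15: row=15, L[15]='a', prepend. Next row=LF[15]=10
  step 16: row=10, L[10]='b', prepend. Next row=LF[10]=17
  step 17: row=17, L[17]='a', prepend. Next row=LF[17]=11
  step 18: row=11, L[11]='a', prepend. Next row=LF[11]=7
  step 19: row=7, L[7]='a', prepend. Next row=LF[7]=6
  step 20: row=6, L[6]='a', prepend. Next row=LF[6]=5
  step 21: row=5, L[5]='a', prepend. Next row=LF[5]=4
  step 22: row=4, L[4]='b', prepend. Next row=LF[4]=14
Reversed output: baaaaababaabbbbbabaaa$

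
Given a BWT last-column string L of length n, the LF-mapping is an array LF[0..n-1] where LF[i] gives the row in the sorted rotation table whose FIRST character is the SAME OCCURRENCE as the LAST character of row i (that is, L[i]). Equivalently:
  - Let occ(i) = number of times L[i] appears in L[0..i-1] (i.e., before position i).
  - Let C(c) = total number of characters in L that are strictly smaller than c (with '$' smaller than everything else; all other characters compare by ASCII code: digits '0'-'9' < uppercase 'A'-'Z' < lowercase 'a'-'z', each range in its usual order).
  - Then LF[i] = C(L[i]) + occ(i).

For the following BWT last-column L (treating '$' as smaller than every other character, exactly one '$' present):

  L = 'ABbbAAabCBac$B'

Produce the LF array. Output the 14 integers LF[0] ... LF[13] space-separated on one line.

Answer: 1 4 10 11 2 3 8 12 7 5 9 13 0 6

Derivation:
Char counts: '$':1, 'A':3, 'B':3, 'C':1, 'a':2, 'b':3, 'c':1
C (first-col start): C('$')=0, C('A')=1, C('B')=4, C('C')=7, C('a')=8, C('b')=10, C('c')=13
L[0]='A': occ=0, LF[0]=C('A')+0=1+0=1
L[1]='B': occ=0, LF[1]=C('B')+0=4+0=4
L[2]='b': occ=0, LF[2]=C('b')+0=10+0=10
L[3]='b': occ=1, LF[3]=C('b')+1=10+1=11
L[4]='A': occ=1, LF[4]=C('A')+1=1+1=2
L[5]='A': occ=2, LF[5]=C('A')+2=1+2=3
L[6]='a': occ=0, LF[6]=C('a')+0=8+0=8
L[7]='b': occ=2, LF[7]=C('b')+2=10+2=12
L[8]='C': occ=0, LF[8]=C('C')+0=7+0=7
L[9]='B': occ=1, LF[9]=C('B')+1=4+1=5
L[10]='a': occ=1, LF[10]=C('a')+1=8+1=9
L[11]='c': occ=0, LF[11]=C('c')+0=13+0=13
L[12]='$': occ=0, LF[12]=C('$')+0=0+0=0
L[13]='B': occ=2, LF[13]=C('B')+2=4+2=6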